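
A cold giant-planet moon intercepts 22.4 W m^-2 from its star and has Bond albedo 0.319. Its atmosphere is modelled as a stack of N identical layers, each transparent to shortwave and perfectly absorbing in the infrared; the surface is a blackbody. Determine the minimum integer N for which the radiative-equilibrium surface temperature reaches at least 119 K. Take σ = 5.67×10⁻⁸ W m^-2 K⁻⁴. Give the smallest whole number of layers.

OLR = S(1−α)/4 = 3.814 W m^-2; the top layer radiates at T_e = 90.56 K.
Since T_s⁴ = (N+1)T_e⁴, we need N ≥ (T_s/T_e)⁴ − 1 = 1.982.
The minimum whole number is N = 2.

2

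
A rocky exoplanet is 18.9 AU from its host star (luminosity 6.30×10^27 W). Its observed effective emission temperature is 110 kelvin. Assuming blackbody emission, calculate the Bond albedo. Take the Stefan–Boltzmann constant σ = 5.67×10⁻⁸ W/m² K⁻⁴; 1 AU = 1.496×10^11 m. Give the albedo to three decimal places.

d = 18.9 × 1.496×10^11 m = 2.827×10^12 m.
Flux at the orbit: S = L/(4πd²) = 6.30×10^27/(4π·(2.83×10^12)²) = 62.71 W/m².
From σT⁴ = S(1−α)/4 we invert for α: 1−α = 4σT⁴/S.
σT⁴ = 8.301 W/m², so 4σT⁴ = 33.21 W/m².
1−α = 33.21/62.71 = 0.5295, so α = 0.4705.

0.470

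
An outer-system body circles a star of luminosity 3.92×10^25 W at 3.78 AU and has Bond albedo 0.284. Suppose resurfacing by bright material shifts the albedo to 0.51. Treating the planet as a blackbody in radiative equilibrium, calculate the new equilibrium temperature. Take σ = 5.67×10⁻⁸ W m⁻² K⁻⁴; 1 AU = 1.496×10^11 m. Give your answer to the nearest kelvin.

Orbital distance: d = 3.78 AU = 5.655×10^11 m.
Flux at the orbit: S = L/(4πd²) = 3.92×10^25/(4π·(5.65×10^11)²) = 9.755 W m⁻².
With the new albedo, S(1−α₂)/4 = 1.195 W m⁻², so T₂ = 67.76 K.

68 K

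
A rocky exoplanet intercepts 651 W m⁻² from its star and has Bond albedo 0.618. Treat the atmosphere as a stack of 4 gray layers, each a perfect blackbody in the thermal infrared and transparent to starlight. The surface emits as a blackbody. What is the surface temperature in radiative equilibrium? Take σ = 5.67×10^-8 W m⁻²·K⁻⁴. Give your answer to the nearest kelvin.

272 K

The effective emission temperature is T_e = [S(1−α)/(4σ)]^¼ = 182.0 K.
With N = 4 opaque layers, T_s = (N+1)^(1/4)·T_e = 5^(1/4)·182.0 = 272.1 K.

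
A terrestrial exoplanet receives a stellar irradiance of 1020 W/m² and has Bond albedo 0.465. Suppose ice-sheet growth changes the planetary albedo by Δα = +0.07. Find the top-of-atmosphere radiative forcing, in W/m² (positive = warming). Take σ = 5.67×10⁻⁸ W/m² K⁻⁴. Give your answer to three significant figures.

TOA radiative forcing: ΔF = −S·Δα/4 = −1020·(+0.07)/4 = -17.85 W/m².

-17.9 W/m²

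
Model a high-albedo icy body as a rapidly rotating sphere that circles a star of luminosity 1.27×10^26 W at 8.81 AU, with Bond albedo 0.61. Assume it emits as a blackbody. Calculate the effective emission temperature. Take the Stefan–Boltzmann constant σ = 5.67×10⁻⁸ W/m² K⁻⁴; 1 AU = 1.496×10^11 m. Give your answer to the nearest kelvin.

56 K

d = 8.81 × 1.496×10^11 m = 1.318×10^12 m.
Flux at the orbit: S = L/(4πd²) = 1.27×10^26/(4π·(1.32×10^12)²) = 5.818 W/m².
The planet absorbs (1−α)S over its disc πR² and re-emits over 4πR², so the mean absorbed flux is (1−0.61)·5.818/4 = 0.5673 W/m².
Set σT⁴ = 0.5673 → T = (0.5673/σ)^(1/4) = 56.24 K.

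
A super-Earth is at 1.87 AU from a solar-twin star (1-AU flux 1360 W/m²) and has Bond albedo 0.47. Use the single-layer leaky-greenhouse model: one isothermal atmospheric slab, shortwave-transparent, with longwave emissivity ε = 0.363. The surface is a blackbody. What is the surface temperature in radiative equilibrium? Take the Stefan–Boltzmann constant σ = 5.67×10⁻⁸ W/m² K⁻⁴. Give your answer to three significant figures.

183 kelvin

Irradiance scales as 1/d², so S = 1360 W/m² × (1/1.87)² = 388.9 W/m².
Effective emission temperature (TOA balance): σT_e⁴ = S(1−α)/4 = 51.53 W/m² → T_e = 173.6 K.
For a single slab of emissivity ε, T_s⁴ = 2T_e⁴/(2−ε); thus T_s = 173.6·(1.222)^(1/4) = 182.5 K.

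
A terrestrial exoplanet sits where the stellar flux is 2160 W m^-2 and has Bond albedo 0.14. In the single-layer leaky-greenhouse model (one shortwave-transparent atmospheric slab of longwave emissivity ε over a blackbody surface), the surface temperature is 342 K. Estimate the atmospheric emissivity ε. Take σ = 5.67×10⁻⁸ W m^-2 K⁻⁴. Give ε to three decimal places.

0.803

TOA balance gives T_e = 300.8 K.
Inverting T_s⁴ = 2T_e⁴/(2−ε): (T_e/T_s)⁴ = 0.5987, so ε = 2(1 − 0.5987) = 0.8026.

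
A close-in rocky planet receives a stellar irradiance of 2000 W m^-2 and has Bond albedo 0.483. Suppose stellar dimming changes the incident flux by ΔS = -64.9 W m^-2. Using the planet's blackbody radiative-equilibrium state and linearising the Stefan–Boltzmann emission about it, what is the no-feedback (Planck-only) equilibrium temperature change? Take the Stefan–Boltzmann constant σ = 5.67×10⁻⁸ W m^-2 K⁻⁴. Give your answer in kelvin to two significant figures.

Unperturbed T_e = [2000·(1−0.483)/(4σ)]^¼ = 259.8 K.
ΔF = Δ[S(1−α)]/4 = (1−0.483)·-64.9/4 = -8.388 W m^-2.
Linearising σT⁴ gives d(σT⁴)/dT = 4σT_e³ = 3.979 W m^-2 per K.
Hence the no-feedback warming is ΔF/(4σT_e³) = -2.11 K.

-2.1 K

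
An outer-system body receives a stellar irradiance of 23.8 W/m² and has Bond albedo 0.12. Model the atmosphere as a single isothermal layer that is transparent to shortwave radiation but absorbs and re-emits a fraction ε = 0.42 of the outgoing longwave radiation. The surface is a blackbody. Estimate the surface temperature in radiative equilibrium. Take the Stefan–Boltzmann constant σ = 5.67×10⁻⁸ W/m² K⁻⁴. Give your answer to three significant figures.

104 kelvin

Effective emission temperature (TOA balance): σT_e⁴ = S(1−α)/4 = 5.236 W/m² → T_e = 98.03 K.
Surface balance with a leaky layer gives σT_s⁴ = σT_e⁴·2/(2−ε), so T_s = T_e·[2/(2−0.42)]^(1/4) = 104.0 K.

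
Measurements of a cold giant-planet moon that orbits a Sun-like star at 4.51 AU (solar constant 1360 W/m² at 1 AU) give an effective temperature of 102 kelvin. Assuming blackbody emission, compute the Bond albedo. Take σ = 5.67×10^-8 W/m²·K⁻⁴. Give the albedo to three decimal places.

Flux at the orbit: S = 1360/(4.51)² = 66.86 W/m².
From σT⁴ = S(1−α)/4 we invert for α: 1−α = 4σT⁴/S.
4σT⁴ = 4·5.67×10⁻⁸·(102)⁴ = 24.55 W/m².
1−α = 24.55/66.86 = 0.3672, so α = 0.6328.

0.633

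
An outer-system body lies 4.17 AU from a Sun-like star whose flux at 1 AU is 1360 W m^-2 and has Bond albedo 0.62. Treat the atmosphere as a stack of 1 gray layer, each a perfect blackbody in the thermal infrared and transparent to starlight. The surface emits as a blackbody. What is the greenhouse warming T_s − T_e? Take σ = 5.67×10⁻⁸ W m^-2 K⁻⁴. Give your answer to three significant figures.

Irradiance scales as 1/d², so S = 1360 W m^-2 × (1/4.17)² = 78.21 W m^-2.
The effective emission temperature is T_e = [S(1−α)/(4σ)]^¼ = 107.0 K.
Surface: T_s = (2)^¼·T_e = 127.2 K.
So the greenhouse effect raises the surface by 127.2 − 107.0 = 20.24 K.

20.2 kelvin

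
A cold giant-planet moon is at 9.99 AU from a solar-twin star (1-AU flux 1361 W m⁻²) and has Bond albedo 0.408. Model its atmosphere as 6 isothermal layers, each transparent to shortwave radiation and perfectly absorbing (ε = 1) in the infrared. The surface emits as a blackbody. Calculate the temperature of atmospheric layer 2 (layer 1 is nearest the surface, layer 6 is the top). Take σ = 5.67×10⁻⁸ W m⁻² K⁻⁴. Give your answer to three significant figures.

Irradiance scales as 1/d², so S = 1361 W m⁻² × (1/9.99)² = 13.64 W m⁻².
The effective emission temperature is T_e = [S(1−α)/(4σ)]^¼ = 77.24 K.
Each opaque layer satisfies 2T_j⁴ = T_{j−1}⁴ + T_{j+1}⁴, giving T_k⁴ = (N+1−k)T_e⁴.
T_2 = (5)^(1/4)·77.24 = 115.5 K.

116 K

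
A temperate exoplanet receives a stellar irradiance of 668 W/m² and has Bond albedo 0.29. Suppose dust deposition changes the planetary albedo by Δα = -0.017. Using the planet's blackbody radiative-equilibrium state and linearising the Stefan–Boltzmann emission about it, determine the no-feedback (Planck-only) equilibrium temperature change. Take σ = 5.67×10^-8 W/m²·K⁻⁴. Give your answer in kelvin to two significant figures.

1.3 K

Reference equilibrium: T_e = [S(1−α)/(4σ)]^(1/4) = 213.8 K.
The change in absorbed flux is Δ[S(1−α)/4] = −SΔα/4 = 2.839 W/m².
Linearising σT⁴ gives d(σT⁴)/dT = 4σT_e³ = 2.218 W/m² per K.
Hence the no-feedback warming is ΔF/(4σT_e³) = 1.28 K.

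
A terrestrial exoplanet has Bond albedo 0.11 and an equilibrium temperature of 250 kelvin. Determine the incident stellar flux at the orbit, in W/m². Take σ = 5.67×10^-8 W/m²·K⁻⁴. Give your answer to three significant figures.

Invert the energy balance for S: S = 4σT⁴/(1−α).
The emitted flux is σT⁴ = 221.5 W/m².
So S = 4×221.5/(1−0.11) = 995.4 W/m².

995 W/m²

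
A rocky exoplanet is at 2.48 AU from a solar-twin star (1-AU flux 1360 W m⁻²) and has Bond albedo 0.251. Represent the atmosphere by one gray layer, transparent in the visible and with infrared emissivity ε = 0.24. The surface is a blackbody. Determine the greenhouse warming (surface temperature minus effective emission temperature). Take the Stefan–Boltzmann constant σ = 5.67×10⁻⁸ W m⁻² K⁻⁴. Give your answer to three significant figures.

Flux at the orbit: S = 1360/(2.48)² = 221.1 W m⁻².
The planet radiates to space at T_e = [S(1−α)/(4σ)]^(1/4) = 164.4 K.
For a single slab of emissivity ε, T_s⁴ = 2T_e⁴/(2−ε); thus T_s = 164.4·(1.136)^(1/4) = 169.7 K.
The atmosphere warms the surface by 5.338 K.

5.34 K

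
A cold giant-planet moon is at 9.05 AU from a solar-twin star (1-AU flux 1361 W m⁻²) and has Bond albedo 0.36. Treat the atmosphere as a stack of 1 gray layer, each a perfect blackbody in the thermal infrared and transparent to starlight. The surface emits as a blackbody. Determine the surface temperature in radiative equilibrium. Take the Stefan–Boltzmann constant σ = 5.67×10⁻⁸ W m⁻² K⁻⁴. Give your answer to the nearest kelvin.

98 kelvin

Flux at the orbit: S = 1361/(9.05)² = 16.62 W m⁻².
The effective emission temperature is T_e = [S(1−α)/(4σ)]^¼ = 82.75 K.
With N = 1 opaque layers, T_s = (N+1)^(1/4)·T_e = 2^(1/4)·82.75 = 98.41 K.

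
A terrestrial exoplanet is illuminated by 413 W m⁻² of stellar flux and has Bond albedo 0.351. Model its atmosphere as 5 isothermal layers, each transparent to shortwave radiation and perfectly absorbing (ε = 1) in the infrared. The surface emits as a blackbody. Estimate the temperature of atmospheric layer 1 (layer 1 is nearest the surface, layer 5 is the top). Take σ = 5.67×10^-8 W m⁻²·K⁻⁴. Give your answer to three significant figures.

277 K

Top-of-atmosphere balance: σT_e⁴ = S(1−α)/4 = 67.01 W m⁻² → T_e = 185.4 K.
In the N-layer model, layer k (counted from the surface) has T_k = (N+1−k)^(1/4)·T_e.
With k = 1: T_1 = (5+1−1)^¼·185.4 K = 277.3 K.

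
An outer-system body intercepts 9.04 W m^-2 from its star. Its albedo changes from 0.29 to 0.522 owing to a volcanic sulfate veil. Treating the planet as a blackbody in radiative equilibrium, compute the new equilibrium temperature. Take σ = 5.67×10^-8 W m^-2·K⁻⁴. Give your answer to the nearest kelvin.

66 K

With the new albedo, S(1−α₂)/4 = 1.080 W m^-2, so T₂ = 66.07 K.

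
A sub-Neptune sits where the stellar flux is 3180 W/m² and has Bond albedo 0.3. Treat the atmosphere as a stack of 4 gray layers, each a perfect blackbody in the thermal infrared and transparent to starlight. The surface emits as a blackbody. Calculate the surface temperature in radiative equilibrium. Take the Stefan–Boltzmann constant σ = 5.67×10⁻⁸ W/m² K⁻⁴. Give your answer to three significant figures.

The effective emission temperature is T_e = [S(1−α)/(4σ)]^¼ = 314.8 K.
For an N-layer opaque stack, T_s⁴ = (N+1)T_e⁴, hence T_s = (5)^(1/4)×314.8 K = 470.7 K.

471 kelvin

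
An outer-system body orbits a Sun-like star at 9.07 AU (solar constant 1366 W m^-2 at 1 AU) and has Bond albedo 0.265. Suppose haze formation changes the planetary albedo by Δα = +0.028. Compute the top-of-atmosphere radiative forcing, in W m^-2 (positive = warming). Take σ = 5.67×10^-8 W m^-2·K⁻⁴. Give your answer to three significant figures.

By the inverse-square law, S = 1366/9.07² = 16.60 W m^-2.
ΔF = −(S/4)Δα = −(16.60/4)×(+0.028) = -0.1162 W m^-2.

-0.116 W m^-2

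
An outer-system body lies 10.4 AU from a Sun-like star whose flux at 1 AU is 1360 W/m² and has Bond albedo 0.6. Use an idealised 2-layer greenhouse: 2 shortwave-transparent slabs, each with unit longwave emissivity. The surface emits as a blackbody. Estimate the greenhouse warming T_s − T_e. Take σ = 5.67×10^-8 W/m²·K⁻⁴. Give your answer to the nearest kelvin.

22 K

By the inverse-square law, S = 1360/10.4² = 12.57 W/m².
Top-of-atmosphere balance: σT_e⁴ = S(1−α)/4 = 1.257 W/m² → T_e = 68.62 K.
Surface: T_s = (3)^¼·T_e = 90.31 K.
So the greenhouse effect raises the surface by 90.31 − 68.62 = 21.69 K.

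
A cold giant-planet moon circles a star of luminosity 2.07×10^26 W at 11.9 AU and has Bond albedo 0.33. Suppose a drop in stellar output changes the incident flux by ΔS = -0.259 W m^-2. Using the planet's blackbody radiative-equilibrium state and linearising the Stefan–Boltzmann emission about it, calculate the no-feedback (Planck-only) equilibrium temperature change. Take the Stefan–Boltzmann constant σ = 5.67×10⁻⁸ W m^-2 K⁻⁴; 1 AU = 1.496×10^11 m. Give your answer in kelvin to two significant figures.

-0.78 K

Orbital distance: d = 11.9 AU = 1.780×10^12 m.
Flux at the orbit: S = L/(4πd²) = 2.07×10^26/(4π·(1.78×10^12)²) = 5.198 W m^-2.
The baseline emission temperature is T_e = 62.60 K.
ΔF = Δ[S(1−α)]/4 = (1−0.33)·-0.259/4 = -0.04338 W m^-2.
Linearising σT⁴ gives d(σT⁴)/dT = 4σT_e³ = 0.05563 W m^-2 per K.
ΔT₀ = ΔF/λ_P = -0.04338/0.05563 = -0.780 K.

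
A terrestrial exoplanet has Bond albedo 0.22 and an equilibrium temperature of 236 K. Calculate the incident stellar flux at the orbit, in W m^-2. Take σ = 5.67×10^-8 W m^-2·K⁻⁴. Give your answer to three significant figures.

902 W m^-2

Invert the energy balance for S: S = 4σT⁴/(1−α).
The emitted flux is σT⁴ = 175.9 W m^-2.
S = 4·175.9/0.78 = 902.0 W m^-2.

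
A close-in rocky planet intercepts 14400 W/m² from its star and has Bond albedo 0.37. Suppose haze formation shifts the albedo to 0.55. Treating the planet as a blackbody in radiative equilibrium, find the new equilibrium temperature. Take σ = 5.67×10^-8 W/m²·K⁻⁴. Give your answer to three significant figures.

New equilibrium: T₂ = [(1−0.55)·14400/(4σ)]^(1/4) = 411.1 K.

411 K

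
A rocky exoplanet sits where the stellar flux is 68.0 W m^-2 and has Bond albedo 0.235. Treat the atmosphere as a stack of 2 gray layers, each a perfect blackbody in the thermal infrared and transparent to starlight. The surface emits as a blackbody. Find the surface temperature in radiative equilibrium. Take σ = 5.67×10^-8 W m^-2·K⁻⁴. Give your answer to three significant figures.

162 kelvin

The effective emission temperature is T_e = [S(1−α)/(4σ)]^¼ = 123.1 K.
With N = 2 opaque layers, T_s = (N+1)^(1/4)·T_e = 3^(1/4)·123.1 = 162.0 K.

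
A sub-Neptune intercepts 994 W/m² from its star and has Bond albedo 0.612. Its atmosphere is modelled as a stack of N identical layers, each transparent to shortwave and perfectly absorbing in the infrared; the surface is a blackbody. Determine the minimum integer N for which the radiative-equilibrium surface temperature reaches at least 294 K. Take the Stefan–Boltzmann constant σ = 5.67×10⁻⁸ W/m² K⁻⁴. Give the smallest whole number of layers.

Top-of-atmosphere balance: σT_e⁴ = S(1−α)/4 = 96.42 W/m² → T_e = 203.1 K.
T_s = (N+1)^(1/4)·T_e ≥ 294 K requires N+1 ≥ (T_s/T_e)⁴ = (294/203.1)⁴ = 4.394.
Rounding up, N = 4.

4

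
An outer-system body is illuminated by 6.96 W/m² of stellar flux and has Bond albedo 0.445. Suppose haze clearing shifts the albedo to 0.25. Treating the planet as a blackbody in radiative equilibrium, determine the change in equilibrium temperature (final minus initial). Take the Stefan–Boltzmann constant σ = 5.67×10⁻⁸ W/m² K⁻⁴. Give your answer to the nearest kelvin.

Initial: T₁ = [S(1−0.445)/(4σ)]^(1/4) = 64.24 K.
After:  T₂ = [6.960·0.75/(4σ)]^(1/4) = 69.26 K.
ΔT = T₂ − T₁ = 5.023 K.

5 K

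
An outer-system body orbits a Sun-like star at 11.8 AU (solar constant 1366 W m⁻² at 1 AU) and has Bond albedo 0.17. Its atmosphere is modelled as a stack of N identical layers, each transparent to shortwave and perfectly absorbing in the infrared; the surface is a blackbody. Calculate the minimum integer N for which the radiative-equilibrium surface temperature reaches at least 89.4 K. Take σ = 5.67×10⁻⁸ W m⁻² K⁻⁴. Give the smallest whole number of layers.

1

By the inverse-square law, S = 1366/11.8² = 9.810 W m⁻².
OLR = S(1−α)/4 = 2.036 W m⁻²; the top layer radiates at T_e = 77.41 K.
Need (N+1)T_e⁴ ≥ T_s⁴, i.e. N+1 ≥ (89.4/77.41)⁴ = 1.779.
So N ≥ 0.779; the smallest integer is N = 1.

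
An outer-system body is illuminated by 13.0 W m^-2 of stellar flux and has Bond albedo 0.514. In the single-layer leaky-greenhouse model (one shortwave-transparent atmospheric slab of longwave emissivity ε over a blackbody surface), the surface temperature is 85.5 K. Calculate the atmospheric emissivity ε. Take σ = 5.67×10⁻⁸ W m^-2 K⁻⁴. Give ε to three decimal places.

0.957

First, T_e = [13.00·(1−0.514)/(4σ)]^(1/4) = 72.65 K.
Inverting T_s⁴ = 2T_e⁴/(2−ε): (T_e/T_s)⁴ = 0.5213, so ε = 2(1 − 0.5213) = 0.9574.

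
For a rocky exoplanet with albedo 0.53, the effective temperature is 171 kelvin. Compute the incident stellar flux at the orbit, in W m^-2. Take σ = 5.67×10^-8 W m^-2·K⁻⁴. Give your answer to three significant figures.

413 W m^-2

From S(1−α)/4 = σT⁴: S = 4σT⁴/(1−α).
σT⁴ = 5.67×10⁻⁸·(171)⁴ = 48.48 W m^-2.
So S = 4×48.48/(1−0.53) = 412.6 W m^-2.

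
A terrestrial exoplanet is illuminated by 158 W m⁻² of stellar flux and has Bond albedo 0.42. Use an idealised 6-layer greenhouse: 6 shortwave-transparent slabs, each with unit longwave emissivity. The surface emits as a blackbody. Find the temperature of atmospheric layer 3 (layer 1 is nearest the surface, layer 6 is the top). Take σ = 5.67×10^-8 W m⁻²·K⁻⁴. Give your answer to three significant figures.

Top-of-atmosphere balance: σT_e⁴ = S(1−α)/4 = 22.91 W m⁻² → T_e = 141.8 K.
In the N-layer model, layer k (counted from the surface) has T_k = (N+1−k)^(1/4)·T_e.
T_3 = (4)^(1/4)·141.8 = 200.5 K.

201 K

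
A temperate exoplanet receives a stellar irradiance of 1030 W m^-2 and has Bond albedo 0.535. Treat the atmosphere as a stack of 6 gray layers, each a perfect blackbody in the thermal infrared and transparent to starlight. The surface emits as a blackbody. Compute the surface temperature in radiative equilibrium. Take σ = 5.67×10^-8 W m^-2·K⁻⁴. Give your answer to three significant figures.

Top-of-atmosphere balance: σT_e⁴ = S(1−α)/4 = 119.7 W m^-2 → T_e = 214.4 K.
For an N-layer opaque stack, T_s⁴ = (N+1)T_e⁴, hence T_s = (7)^(1/4)×214.4 K = 348.7 K.

349 kelvin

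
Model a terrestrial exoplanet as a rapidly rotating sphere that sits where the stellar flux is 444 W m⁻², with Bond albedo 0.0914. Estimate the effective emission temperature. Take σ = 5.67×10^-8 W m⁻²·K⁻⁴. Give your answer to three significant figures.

205 K

The planet absorbs (1−α)S over its disc πR² and re-emits over 4πR², so the mean absorbed flux is (1−0.0914)·444.0/4 = 100.9 W m⁻².
Balancing against σT⁴: T = (100.9/5.67×10⁻⁸)^(1/4) = 205.4 K.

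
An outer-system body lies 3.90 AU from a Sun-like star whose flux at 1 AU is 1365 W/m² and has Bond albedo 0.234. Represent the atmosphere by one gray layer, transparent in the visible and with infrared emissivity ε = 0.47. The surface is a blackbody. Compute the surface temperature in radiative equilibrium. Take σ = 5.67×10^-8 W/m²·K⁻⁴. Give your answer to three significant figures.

Irradiance scales as 1/d², so S = 1365 W/m² × (1/3.90)² = 89.74 W/m².
Effective emission temperature (TOA balance): σT_e⁴ = S(1−α)/4 = 17.19 W/m² → T_e = 131.9 K.
For a single slab of emissivity ε, T_s⁴ = 2T_e⁴/(2−ε); thus T_s = 131.9·(1.307)^(1/4) = 141.1 K.

141 K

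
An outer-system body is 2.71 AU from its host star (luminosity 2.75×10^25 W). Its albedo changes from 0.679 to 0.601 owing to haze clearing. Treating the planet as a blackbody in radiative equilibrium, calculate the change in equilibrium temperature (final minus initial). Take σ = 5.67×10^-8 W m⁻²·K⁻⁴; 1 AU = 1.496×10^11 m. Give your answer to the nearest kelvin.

d = 2.71 × 1.496×10^11 m = 4.054×10^11 m.
Flux at the orbit: S = L/(4πd²) = 2.75×10^25/(4π·(4.05×10^11)²) = 13.31 W m⁻².
With α = 0.679, T₁ = 65.89 K.
With α = 0.601, T₂ = 69.57 K.
Change: 69.57 − 65.89 = 3.682 K.

4 kelvin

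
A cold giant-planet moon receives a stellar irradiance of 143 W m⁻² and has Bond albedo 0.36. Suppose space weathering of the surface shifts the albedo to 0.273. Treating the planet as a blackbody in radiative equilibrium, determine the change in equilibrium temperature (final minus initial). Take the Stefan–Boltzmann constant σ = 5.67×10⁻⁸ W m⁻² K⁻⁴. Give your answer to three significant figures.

4.59 K

With α = 0.36, T₁ = 141.7 K.
After:  T₂ = [143.0·0.727/(4σ)]^(1/4) = 146.3 K.
Change: 146.3 − 141.7 = 4.589 K.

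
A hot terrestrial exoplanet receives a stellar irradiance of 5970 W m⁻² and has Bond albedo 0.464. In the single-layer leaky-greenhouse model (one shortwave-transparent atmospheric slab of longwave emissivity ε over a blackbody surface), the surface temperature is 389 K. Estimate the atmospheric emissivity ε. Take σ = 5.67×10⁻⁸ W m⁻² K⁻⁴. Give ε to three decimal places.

0.768

TOA balance gives T_e = 344.6 K.
T_s⁴ = T_e⁴·2/(2−ε) → ε = 2 − 2(T_e/T_s)⁴ = 2 − 2·(344.6/389)⁴ = 0.7677.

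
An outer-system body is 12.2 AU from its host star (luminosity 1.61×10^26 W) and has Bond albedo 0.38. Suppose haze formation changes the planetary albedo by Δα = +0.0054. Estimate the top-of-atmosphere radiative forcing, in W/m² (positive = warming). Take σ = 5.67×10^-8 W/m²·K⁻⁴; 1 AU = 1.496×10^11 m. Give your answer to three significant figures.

-0.00519 W/m²

Orbital distance: d = 12.2 AU = 1.825×10^12 m.
Spreading L over a sphere of radius d: S = 1.61×10^26/(4π·1.83×10^12²) = 3.846 W/m².
TOA radiative forcing: ΔF = −S·Δα/4 = −3.846·(+0.0054)/4 = -0.005192 W/m².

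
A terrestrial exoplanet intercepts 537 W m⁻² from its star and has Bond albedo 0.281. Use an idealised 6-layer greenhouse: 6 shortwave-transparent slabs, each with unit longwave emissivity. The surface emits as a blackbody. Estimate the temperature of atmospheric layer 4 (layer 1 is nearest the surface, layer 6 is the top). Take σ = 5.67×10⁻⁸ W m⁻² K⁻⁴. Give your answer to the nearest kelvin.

Top-of-atmosphere balance: σT_e⁴ = S(1−α)/4 = 96.53 W m⁻² → T_e = 203.1 K.
In the N-layer model, layer k (counted from the surface) has T_k = (N+1−k)^(1/4)·T_e.
With k = 4: T_4 = (6+1−4)^¼·203.1 K = 267.3 K.

267 K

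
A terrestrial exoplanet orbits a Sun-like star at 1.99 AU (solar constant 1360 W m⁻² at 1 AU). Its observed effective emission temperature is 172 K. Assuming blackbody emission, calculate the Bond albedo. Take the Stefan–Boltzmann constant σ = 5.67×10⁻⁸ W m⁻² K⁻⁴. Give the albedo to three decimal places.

By the inverse-square law, S = 1360/1.99² = 343.4 W m⁻².
Energy balance: S(1−α)/4 = σT⁴, so 1−α = 4σT⁴/S.
4σT⁴ = 4·5.67×10⁻⁸·(172)⁴ = 198.5 W m⁻².
1−α = 198.5/343.4 = 0.5780, so α = 0.4220.

0.422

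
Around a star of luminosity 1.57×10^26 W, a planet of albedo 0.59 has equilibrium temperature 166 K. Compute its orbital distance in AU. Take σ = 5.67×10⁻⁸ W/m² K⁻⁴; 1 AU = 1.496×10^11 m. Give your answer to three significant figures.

Required flux: S = 4σT⁴/(1−α) = 420.0 W/m².
S = L/(4πd²) → d = √(L/4πS) = √(1.57×10^26/(4π·420.0)) = 1.725×10^11 m = 1.153 AU.

1.15 AU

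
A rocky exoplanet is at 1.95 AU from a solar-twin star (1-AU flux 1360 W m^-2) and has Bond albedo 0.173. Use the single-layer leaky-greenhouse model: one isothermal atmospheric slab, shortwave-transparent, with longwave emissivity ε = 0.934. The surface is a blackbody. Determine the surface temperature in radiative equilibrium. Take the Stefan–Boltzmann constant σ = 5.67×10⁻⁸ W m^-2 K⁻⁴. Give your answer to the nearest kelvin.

222 K

Irradiance scales as 1/d², so S = 1360 W m^-2 × (1/1.95)² = 357.7 W m^-2.
Effective emission temperature (TOA balance): σT_e⁴ = S(1−α)/4 = 73.95 W m^-2 → T_e = 190.0 K.
The surface balance (absorbed SW + ε·downward IR = σT_s⁴) with T_a⁴ = T_s⁴/2 reduces to T_s = T_e·[2/(2−ε)]^¼ = 222.4 K.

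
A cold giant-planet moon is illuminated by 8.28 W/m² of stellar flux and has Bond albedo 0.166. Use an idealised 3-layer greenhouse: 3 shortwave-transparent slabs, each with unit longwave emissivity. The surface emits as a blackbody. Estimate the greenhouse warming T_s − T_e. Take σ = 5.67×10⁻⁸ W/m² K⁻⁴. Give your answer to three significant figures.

Top-of-atmosphere balance: σT_e⁴ = S(1−α)/4 = 1.726 W/m² → T_e = 74.28 K.
Surface: T_s = (4)^¼·T_e = 105.1 K.
So the greenhouse effect raises the surface by 105.1 − 74.28 = 30.77 K.

30.8 K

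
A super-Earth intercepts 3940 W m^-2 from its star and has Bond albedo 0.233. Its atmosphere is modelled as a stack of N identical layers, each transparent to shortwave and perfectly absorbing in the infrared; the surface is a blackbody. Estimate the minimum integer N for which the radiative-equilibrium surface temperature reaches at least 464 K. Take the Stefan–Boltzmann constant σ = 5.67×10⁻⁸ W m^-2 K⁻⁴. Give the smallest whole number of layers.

3

OLR = S(1−α)/4 = 755.5 W m^-2; the top layer radiates at T_e = 339.8 K.
T_s = (N+1)^(1/4)·T_e ≥ 464 K requires N+1 ≥ (T_s/T_e)⁴ = (464/339.8)⁴ = 3.479.
The minimum whole number is N = 3.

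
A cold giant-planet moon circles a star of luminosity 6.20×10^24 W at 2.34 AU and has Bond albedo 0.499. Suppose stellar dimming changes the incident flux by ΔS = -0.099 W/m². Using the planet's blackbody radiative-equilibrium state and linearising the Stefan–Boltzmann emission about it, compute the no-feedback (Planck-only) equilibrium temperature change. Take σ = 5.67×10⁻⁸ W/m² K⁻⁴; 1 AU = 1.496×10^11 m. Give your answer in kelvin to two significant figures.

-0.34 K

Orbital distance: d = 2.34 AU = 3.501×10^11 m.
S = L/(4πd²) = 4.026 W/m².
The baseline emission temperature is T_e = 54.61 K.
ΔF = Δ[S(1−α)]/4 = (1−0.499)·-0.099/4 = -0.01240 W/m².
Planck response: λ_P = 4σT_e³ = 4·5.67×10⁻⁸·(54.61)³ = 0.03694 W/m²/K.
ΔT₀ = ΔF/λ_P = -0.01240/0.03694 = -0.336 K.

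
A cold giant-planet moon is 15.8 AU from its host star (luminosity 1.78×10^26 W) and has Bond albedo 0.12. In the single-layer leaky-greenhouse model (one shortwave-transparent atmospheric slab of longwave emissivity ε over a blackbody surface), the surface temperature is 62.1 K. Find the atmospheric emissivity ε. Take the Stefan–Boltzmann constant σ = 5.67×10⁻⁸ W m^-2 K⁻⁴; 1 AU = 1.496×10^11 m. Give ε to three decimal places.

0.677

d = 15.8 × 1.496×10^11 m = 2.364×10^12 m.
Flux at the orbit: S = L/(4πd²) = 1.78×10^26/(4π·(2.36×10^12)²) = 2.535 W m^-2.
TOA balance gives T_e = 56.00 K.
Since (2−ε)/2 = (T_e/T_s)⁴ = 0.6615, ε = 0.6771.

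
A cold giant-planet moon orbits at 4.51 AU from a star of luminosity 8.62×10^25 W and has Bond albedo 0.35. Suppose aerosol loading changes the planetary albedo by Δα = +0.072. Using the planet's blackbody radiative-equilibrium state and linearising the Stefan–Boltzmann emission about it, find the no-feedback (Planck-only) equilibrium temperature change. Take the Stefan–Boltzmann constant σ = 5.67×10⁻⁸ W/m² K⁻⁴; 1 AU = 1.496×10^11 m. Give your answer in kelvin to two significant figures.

-2.2 K

Orbital distance: d = 4.51 AU = 6.747×10^11 m.
Flux at the orbit: S = L/(4πd²) = 8.62×10^25/(4π·(6.75×10^11)²) = 15.07 W/m².
The baseline emission temperature is T_e = 81.07 K.
The change in absorbed flux is Δ[S(1−α)/4] = −SΔα/4 = -0.2712 W/m².
Linearising σT⁴ gives d(σT⁴)/dT = 4σT_e³ = 0.1208 W/m² per K.
ΔT₀ = ΔF/λ_P = -0.2712/0.1208 = -2.24 K.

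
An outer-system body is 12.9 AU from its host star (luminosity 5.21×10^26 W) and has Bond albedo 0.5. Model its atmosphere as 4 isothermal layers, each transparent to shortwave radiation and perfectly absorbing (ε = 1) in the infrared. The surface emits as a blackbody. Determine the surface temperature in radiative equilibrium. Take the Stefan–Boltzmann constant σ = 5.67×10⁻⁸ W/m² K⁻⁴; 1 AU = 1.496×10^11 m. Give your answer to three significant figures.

105 kelvin

d = 12.9 × 1.496×10^11 m = 1.930×10^12 m.
Spreading L over a sphere of radius d: S = 5.21×10^26/(4π·1.93×10^12²) = 11.13 W/m².
OLR = S(1−α)/4 = 1.392 W/m²; the top layer radiates at T_e = 70.38 K.
With N = 4 opaque layers, T_s = (N+1)^(1/4)·T_e = 5^(1/4)·70.38 = 105.2 K.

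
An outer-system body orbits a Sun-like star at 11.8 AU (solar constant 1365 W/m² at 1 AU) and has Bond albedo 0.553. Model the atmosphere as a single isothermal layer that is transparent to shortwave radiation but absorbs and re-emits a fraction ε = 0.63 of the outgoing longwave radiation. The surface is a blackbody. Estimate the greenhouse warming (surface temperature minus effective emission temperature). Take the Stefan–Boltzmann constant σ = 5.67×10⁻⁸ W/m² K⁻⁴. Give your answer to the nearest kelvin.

7 K

Irradiance scales as 1/d², so S = 1365 W/m² × (1/11.8)² = 9.803 W/m².
Effective emission temperature (TOA balance): σT_e⁴ = S(1−α)/4 = 1.096 W/m² → T_e = 66.30 K.
Surface balance with a leaky layer gives σT_s⁴ = σT_e⁴·2/(2−ε), so T_s = T_e·[2/(2−0.63)]^(1/4) = 72.88 K.
Greenhouse warming: T_s − T_e = 6.577 K.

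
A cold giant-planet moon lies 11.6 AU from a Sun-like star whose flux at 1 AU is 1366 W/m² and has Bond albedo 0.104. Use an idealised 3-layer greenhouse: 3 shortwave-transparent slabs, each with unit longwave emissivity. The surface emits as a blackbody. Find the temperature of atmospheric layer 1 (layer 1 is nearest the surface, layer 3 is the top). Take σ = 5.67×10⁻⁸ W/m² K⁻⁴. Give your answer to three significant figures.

Irradiance scales as 1/d², so S = 1366 W/m² × (1/11.6)² = 10.15 W/m².
The effective emission temperature is T_e = [S(1−α)/(4σ)]^¼ = 79.58 K.
In the N-layer model, layer k (counted from the surface) has T_k = (N+1−k)^(1/4)·T_e.
With k = 1: T_1 = (3+1−1)^¼·79.58 K = 104.7 K.

105 K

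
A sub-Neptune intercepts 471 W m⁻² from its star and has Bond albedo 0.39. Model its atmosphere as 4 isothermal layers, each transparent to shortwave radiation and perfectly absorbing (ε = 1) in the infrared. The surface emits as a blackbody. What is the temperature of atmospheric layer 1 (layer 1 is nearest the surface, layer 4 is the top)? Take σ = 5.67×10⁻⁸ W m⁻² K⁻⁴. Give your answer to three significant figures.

267 kelvin

OLR = S(1−α)/4 = 71.83 W m⁻²; the top layer radiates at T_e = 188.7 K.
Each opaque layer satisfies 2T_j⁴ = T_{j−1}⁴ + T_{j+1}⁴, giving T_k⁴ = (N+1−k)T_e⁴.
T_1 = (4)^(1/4)·188.7 = 266.8 K.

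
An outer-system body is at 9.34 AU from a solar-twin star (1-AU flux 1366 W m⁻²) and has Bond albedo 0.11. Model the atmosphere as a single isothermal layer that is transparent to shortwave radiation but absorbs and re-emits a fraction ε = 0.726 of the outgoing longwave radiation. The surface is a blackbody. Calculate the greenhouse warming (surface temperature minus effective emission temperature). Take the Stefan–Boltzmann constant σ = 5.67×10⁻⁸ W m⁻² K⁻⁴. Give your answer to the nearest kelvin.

Flux at the orbit: S = 1366/(9.34)² = 15.66 W m⁻².
Effective emission temperature (TOA balance): σT_e⁴ = S(1−α)/4 = 3.484 W m⁻² → T_e = 88.54 K.
For a single slab of emissivity ε, T_s⁴ = 2T_e⁴/(2−ε); thus T_s = 88.54·(1.57)^(1/4) = 99.10 K.
Greenhouse warming: T_s − T_e = 10.57 K.

11 kelvin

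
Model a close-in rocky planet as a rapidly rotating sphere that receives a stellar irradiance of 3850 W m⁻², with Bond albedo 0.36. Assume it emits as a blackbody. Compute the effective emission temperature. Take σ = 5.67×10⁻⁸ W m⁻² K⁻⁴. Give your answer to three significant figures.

Averaging over the sphere, the absorbed flux is S(1−α)/4 = 616.0 W m⁻².
In equilibrium σT⁴ equals this, so T = 322.8 K.

323 kelvin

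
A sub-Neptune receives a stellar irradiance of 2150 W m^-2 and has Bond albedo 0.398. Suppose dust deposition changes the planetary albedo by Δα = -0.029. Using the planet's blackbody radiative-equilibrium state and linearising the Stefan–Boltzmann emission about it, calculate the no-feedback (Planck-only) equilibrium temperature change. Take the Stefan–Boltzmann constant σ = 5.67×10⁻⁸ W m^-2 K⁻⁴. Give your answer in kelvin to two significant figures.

3.3 kelvin

Reference equilibrium: T_e = [S(1−α)/(4σ)]^(1/4) = 274.9 K.
ΔF = −(S/4)Δα = −(2150/4)×(-0.029) = 15.59 W m^-2.
Linearising σT⁴ gives d(σT⁴)/dT = 4σT_e³ = 4.709 W m^-2 per K.
So ΔT₀ = 15.59/4.709 = 3.31 K.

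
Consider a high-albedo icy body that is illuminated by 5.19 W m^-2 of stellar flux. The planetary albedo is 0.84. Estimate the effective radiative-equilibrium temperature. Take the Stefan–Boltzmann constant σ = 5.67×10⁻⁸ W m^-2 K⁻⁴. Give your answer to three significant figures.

Averaging over the sphere, the absorbed flux is S(1−α)/4 = 0.2076 W m^-2.
Balancing against σT⁴: T = (0.2076/5.67×10⁻⁸)^(1/4) = 43.74 K.

43.7 K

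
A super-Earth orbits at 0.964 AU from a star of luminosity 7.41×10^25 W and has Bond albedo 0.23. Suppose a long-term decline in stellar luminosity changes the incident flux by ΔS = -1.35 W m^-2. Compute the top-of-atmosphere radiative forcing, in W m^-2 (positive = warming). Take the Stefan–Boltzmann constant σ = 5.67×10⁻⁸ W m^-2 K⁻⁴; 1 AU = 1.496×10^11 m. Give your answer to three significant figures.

Orbital distance: d = 0.964 AU = 1.442×10^11 m.
Flux at the orbit: S = L/(4πd²) = 7.41×10^25/(4π·(1.44×10^11)²) = 283.5 W m^-2.
Only a fraction (1−α) is absorbed and it's spread over 4πR², so ΔF = (1−α)ΔS/4 = -0.2599 W m^-2.

-0.260 W m^-2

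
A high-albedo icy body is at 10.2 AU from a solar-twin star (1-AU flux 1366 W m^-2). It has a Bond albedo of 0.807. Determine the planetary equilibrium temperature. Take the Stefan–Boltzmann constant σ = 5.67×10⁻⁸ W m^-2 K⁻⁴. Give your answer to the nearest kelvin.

58 kelvin

By the inverse-square law, S = 1366/10.2² = 13.13 W m^-2.
The planet absorbs (1−α)S over its disc πR² and re-emits over 4πR², so the mean absorbed flux is (1−0.807)·13.13/4 = 0.6335 W m^-2.
Balancing against σT⁴: T = (0.6335/5.67×10⁻⁸)^(1/4) = 57.82 K.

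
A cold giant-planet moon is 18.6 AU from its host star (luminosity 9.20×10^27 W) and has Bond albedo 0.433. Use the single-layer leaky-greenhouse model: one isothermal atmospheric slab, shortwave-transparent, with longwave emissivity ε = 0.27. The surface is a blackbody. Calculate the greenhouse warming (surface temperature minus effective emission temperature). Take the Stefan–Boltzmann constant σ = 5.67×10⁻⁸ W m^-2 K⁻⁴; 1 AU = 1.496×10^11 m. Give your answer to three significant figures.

d = 18.6 × 1.496×10^11 m = 2.783×10^12 m.
S = L/(4πd²) = 94.56 W m^-2.
The planet radiates to space at T_e = [S(1−α)/(4σ)]^(1/4) = 124.0 K.
The surface balance (absorbed SW + ε·downward IR = σT_s⁴) with T_a⁴ = T_s⁴/2 reduces to T_s = T_e·[2/(2−ε)]^¼ = 128.6 K.
Greenhouse warming: T_s − T_e = 4.578 K.

4.58 kelvin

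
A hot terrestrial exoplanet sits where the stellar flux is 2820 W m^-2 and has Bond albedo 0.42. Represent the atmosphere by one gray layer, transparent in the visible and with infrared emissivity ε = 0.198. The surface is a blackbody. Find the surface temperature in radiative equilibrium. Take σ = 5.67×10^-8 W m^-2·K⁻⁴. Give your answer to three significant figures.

At the top of the atmosphere, σT_e⁴ = S(1−α)/4 = 408.9 W m^-2, giving T_e = 291.4 K.
Surface balance with a leaky layer gives σT_s⁴ = σT_e⁴·2/(2−ε), so T_s = T_e·[2/(2−0.198)]^(1/4) = 299.1 K.

299 K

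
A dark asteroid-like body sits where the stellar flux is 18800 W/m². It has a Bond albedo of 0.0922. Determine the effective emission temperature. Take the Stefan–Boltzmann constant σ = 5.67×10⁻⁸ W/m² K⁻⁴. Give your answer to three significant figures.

Absorbed flux (global mean): S(1−α)/4 = 18800·0.908/4 = 4267 W/m².
Balancing against σT⁴: T = (4267/5.67×10⁻⁸)^(1/4) = 523.8 K.

524 K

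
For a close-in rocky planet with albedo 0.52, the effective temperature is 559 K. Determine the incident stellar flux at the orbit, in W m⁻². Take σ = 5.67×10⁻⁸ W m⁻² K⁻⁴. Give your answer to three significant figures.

46100 W m⁻²

Invert the energy balance for S: S = 4σT⁴/(1−α).
The emitted flux is σT⁴ = 5536 W m⁻².
So S = 4×5536/(1−0.52) = 46140 W m⁻².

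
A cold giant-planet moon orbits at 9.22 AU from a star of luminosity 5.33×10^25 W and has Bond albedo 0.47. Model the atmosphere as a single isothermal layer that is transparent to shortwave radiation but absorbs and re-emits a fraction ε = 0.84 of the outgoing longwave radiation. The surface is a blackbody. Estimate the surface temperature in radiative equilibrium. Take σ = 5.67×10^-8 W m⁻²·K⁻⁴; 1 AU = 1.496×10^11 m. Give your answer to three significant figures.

Orbital distance: d = 9.22 AU = 1.379×10^12 m.
Flux at the orbit: S = L/(4πd²) = 5.33×10^25/(4π·(1.38×10^12)²) = 2.229 W m⁻².
Effective emission temperature (TOA balance): σT_e⁴ = S(1−α)/4 = 0.2954 W m⁻² → T_e = 47.78 K.
The surface balance (absorbed SW + ε·downward IR = σT_s⁴) with T_a⁴ = T_s⁴/2 reduces to T_s = T_e·[2/(2−ε)]^¼ = 54.75 K.

54.7 K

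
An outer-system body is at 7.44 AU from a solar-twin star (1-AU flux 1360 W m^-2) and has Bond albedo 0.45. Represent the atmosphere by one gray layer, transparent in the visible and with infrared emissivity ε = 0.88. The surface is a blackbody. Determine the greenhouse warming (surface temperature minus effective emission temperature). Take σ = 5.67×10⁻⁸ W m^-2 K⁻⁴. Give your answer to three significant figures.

13.7 K

Irradiance scales as 1/d², so S = 1360 W m^-2 × (1/7.44)² = 24.57 W m^-2.
At the top of the atmosphere, σT_e⁴ = S(1−α)/4 = 3.378 W m^-2, giving T_e = 87.86 K.
Surface balance with a leaky layer gives σT_s⁴ = σT_e⁴·2/(2−ε), so T_s = T_e·[2/(2−0.88)]^(1/4) = 101.6 K.
The atmosphere warms the surface by 13.70 K.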